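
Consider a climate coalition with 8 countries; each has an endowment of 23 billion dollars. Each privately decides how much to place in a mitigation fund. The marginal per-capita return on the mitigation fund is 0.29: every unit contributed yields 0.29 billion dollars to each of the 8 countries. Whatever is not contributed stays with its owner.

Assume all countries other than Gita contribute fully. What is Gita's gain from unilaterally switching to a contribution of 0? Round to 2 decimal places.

Switching from a contribution of 23 to 0 lets Gita keep an extra 23 billion dollars, but lowers the mitigation fund by 23, which costs Gita their own share of that drop: 0.29 × 23 = 6.67.
Net gain = 23 − 6.67 = 16.33. The private return per contributed unit (0.29) is below 1, so free-riding is indeed the best response regardless of what the others do.

16.33 billion dollars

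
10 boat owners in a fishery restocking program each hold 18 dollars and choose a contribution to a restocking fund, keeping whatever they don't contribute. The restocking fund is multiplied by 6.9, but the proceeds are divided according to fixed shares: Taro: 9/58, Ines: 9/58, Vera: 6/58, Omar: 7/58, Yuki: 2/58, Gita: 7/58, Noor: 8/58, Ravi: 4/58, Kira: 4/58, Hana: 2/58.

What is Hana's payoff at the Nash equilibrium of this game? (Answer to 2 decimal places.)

26.57 dollars

For player j, contributing a unit is worthwhile iff 6.9 × (j's share) ≥ 1, i.e. iff j's share is at least 0.1449.
Taro and Ines are above the threshold, contributing 18 each; the remaining 8 contribute 0. Total contributed: 36.
Hana keeps 18 and receives 6.9 × 36 × 2/58 = 8.57 from the restocking fund, for a payoff of 26.57.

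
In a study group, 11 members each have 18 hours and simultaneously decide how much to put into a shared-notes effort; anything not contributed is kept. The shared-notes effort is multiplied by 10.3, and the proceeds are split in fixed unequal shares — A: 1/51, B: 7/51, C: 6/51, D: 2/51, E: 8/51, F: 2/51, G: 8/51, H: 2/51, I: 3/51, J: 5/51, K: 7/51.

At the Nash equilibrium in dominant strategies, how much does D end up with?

A player with share s gets back 10.3·s per unit contributed, so full contribution is dominant for anyone with s > 1/10.3 = 0.0971 and zero contribution is dominant for anyone below.
B, C, E, G, J and K clear that bar, contributing 18 each; the remaining 5 contribute 0. Total contributed: 108.
D keeps 18 and receives 10.3 × 108 × 2/51 = 43.62 from the shared-notes effort, for a payoff of 61.62.

61.62 hours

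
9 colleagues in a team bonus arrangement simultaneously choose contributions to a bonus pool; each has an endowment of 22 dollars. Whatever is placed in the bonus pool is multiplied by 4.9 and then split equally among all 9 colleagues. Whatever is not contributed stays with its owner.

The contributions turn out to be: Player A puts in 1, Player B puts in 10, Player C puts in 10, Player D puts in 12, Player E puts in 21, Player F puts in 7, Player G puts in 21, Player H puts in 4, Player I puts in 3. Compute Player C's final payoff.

60.46 dollars

Total contributed: 1 + 10 + 10 + 12 + 21 + 7 + 21 + 4 + 3 = 89.
Each receives 4.9 × 89 / 9 = 48.46 from the bonus pool.
Player C keeps 22 − 10 = 12, so Player C's payoff is 12 + 48.46 = 60.46.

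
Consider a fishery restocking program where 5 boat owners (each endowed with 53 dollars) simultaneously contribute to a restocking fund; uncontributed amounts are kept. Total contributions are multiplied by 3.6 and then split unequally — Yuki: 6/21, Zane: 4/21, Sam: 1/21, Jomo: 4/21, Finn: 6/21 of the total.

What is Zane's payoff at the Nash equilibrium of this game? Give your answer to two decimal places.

For player j, contributing a unit is worthwhile iff 3.6 × (j's share) ≥ 1, i.e. iff j's share is at least 0.2778.
The shares above 0.2778 belong to Yuki and Finn, contributing 53 each; the remaining 3 contribute 0. Total contributed: 106.
Zane keeps 53 and receives 3.6 × 106 × 4/21 = 72.69 from the restocking fund, for a payoff of 125.69.

125.69 dollars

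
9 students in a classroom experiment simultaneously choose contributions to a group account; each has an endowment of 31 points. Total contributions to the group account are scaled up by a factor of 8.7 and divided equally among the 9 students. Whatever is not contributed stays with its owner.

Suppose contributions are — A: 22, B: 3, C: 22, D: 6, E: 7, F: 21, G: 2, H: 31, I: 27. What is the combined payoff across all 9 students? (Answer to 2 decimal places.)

Total contributed: 22 + 3 + 22 + 6 + 7 + 21 + 2 + 31 + 27 = 141; total kept: 9 × 31 − 141 = 138.
The group account pays out 8.7 × 141 = 1226.70 in aggregate.
Group total = 138 + 1226.70 = 1364.70.

1364.70 points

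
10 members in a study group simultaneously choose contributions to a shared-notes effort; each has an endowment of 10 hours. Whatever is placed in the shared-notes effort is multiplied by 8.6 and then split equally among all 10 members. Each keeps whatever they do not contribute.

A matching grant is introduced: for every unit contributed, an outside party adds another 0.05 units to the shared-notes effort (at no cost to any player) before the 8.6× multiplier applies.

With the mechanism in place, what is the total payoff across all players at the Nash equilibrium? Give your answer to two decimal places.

100.00 hours

With the mechanism, a contributed unit returns 8.6 × 1.05 / 10 = 0.9030 per unit of net cost — still below 1 — so contributing 0 remains dominant for every player.
Everyone keeps their endowment and the group total is 10 × 10 = 100.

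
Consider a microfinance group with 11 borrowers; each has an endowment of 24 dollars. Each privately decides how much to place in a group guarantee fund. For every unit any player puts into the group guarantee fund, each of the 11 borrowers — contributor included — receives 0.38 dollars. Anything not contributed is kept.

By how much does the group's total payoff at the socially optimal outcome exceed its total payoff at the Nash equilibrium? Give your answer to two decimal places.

839.52 dollars

The private return per contributed unit is 0.38 < 1, so contributing 0 is dominant for every player. At the Nash equilibrium everyone keeps their 24, and the group total is 11 × 24 = 264.
Each contributed unit returns 4.180 to the group as a whole (0.38 to each of 11 players), which exceeds 1, so the social optimum is full contribution: group total = 4.180 × 264 = 1103.52.
Efficiency loss = 1103.52 − 264 = 839.52.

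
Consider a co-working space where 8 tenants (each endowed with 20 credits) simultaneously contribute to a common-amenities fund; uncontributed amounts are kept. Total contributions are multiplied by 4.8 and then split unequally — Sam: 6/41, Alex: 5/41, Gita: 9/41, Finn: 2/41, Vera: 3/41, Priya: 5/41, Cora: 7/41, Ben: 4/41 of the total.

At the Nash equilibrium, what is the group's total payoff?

For player j, contributing a unit is worthwhile iff 4.8 × (j's share) ≥ 1, i.e. iff j's share is at least 0.2083.
Only Gita (9/41) clears that bar, contributing 20; the remaining 7 contribute 0. Total contributed: 20.
The common-amenities fund pays out 4.8 × 20 = 96.00 in total (split across the unequal shares, but the aggregate is all that matters for the group sum).
The 7 free-riders keep 20 each, adding 140. Group total = 140 + 96.00 = 236.00.

236.00 credits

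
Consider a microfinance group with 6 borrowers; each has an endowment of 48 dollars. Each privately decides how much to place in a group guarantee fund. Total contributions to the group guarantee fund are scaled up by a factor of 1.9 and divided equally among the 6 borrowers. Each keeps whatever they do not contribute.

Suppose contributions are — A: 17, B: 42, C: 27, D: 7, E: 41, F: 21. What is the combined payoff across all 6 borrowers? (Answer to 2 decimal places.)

427.50 dollars

Total contributed: 17 + 42 + 27 + 7 + 41 + 21 = 155; total kept: 6 × 48 − 155 = 133.
The group guarantee fund pays out 1.9 × 155 = 294.50 in aggregate.
Group total = 133 + 294.50 = 427.50.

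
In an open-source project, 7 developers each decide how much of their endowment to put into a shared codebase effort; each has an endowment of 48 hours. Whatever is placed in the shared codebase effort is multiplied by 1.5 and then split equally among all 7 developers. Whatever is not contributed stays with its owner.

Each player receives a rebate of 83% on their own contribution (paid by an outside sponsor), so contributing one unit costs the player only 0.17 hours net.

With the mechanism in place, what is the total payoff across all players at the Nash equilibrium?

782.88 hours

Under the mechanism each unit contributed yields (1.5/7) / 0.17 = 1.2605 back to its contributor per unit of net cost, which exceeds 1, making full contribution the dominant choice for everyone.
At the Nash equilibrium everyone contributes 48. Group total payoff = 7 × (48 × 0.83 + 1.5 × 48) = 782.88.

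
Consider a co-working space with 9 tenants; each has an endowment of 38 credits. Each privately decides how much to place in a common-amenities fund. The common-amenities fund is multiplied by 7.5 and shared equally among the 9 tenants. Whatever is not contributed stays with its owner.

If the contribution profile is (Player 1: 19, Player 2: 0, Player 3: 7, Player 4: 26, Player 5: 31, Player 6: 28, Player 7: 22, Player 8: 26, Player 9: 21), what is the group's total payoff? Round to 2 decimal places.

1512.00 credits

Total contributed: 19 + 0 + 7 + 26 + 31 + 28 + 22 + 26 + 21 = 180; total kept: 9 × 38 − 180 = 162.
The common-amenities fund pays out 7.5 × 180 = 1350.00 in aggregate.
Group total = 162 + 1350.00 = 1512.00.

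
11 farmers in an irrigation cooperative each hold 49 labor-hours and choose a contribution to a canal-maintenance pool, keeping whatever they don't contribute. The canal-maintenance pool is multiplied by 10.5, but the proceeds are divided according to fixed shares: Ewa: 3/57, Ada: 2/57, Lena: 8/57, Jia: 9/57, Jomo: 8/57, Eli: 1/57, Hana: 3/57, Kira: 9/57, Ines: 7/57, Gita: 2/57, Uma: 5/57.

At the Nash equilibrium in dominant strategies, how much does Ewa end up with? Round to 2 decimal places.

Each unit j contributes comes back to j as 10.5 × (j's share), so j prefers to contribute only if that share exceeds 1/10.5 = 0.0952; otherwise keeping the unit dominates.
The shares above 0.0952 belong to Lena, Jia, Jomo, Kira and Ines, contributing 49 each; the remaining 6 contribute 0. Total contributed: 245.
Ewa keeps 49 and receives 10.5 × 245 × 3/57 = 135.39 from the canal-maintenance pool, for a payoff of 184.39.

184.39 labor-hours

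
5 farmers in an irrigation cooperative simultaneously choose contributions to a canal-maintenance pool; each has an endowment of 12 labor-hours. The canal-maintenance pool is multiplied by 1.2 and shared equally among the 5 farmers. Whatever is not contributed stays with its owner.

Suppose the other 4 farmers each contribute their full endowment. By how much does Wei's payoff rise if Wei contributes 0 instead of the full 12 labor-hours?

Switching from a contribution of 12 to 0 lets Wei keep an extra 12 labor-hours, but lowers the canal-maintenance pool by 12, which costs Wei their own share of that drop: 1.2/5 × 12 = 2.88.
Net gain = 12 − 2.88 = 9.12. The private return per contributed unit (0.2400) is below 1, so free-riding is indeed the best response regardless of what the others do.

9.12 labor-hours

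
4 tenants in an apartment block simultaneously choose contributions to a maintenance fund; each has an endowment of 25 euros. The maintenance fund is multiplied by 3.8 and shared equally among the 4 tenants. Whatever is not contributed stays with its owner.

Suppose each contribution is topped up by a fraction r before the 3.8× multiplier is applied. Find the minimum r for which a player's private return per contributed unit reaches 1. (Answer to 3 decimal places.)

0.053

With matching at rate r, one contributed unit becomes (1 + r) in the maintenance fund and returns 3.8 × (1 + r) / 4 to the contributor.
Setting this equal to 1: 1 + r = 4/3.8 = 1.0526.
So the minimum matching rate is r = 1.0526 − 1 = 0.053.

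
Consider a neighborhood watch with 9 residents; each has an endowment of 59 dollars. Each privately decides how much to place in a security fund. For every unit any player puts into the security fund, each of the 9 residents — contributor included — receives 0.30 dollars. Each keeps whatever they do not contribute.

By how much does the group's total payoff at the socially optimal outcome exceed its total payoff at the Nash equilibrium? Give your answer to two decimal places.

The private return per contributed unit is 0.30 < 1, so contributing 0 is dominant for every player. At the Nash equilibrium everyone keeps their 59, and the group total is 9 × 59 = 531.
Each contributed unit returns 2.700 to the group as a whole (0.30 to each of 9 players), which exceeds 1, so the social optimum is full contribution: group total = 2.700 × 531 = 1433.70.
Efficiency loss = 1433.70 − 531 = 902.70.

902.70 dollars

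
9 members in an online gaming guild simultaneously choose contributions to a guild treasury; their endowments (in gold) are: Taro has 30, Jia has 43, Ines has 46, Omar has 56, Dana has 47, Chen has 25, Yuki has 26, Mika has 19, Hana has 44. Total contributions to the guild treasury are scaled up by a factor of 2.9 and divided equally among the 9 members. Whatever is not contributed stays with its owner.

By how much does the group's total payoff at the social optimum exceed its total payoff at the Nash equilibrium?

The private return per contributed unit is 2.9/9 = 0.3222 < 1 for every player regardless of endowment, so the Nash equilibrium is zero contribution and the group total is Σ E_j = 30 + 43 + 46 + 56 + 47 + 25 + 26 + 19 + 44 = 336.
Each contributed unit returns 2.900 to the group, so the social optimum is full contribution by everyone: group total = 2.900 × 336 = 974.40.
Efficiency loss = (2.900 − 1) × 336 = 638.40.

638.40 gold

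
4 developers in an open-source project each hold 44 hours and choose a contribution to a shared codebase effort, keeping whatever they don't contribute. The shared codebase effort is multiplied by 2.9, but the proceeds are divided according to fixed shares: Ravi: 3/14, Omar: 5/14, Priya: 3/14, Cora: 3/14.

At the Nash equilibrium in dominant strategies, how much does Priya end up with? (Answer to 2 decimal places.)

For player j, contributing a unit is worthwhile iff 2.9 × (j's share) ≥ 1, i.e. iff j's share is at least 0.3448.
Only Omar (5/14) clears that bar, contributing 44; the remaining 3 contribute 0. Total contributed: 44.
Priya keeps 44 and receives 2.9 × 44 × 3/14 = 27.34 from the shared codebase effort, for a payoff of 71.34.

71.34 hours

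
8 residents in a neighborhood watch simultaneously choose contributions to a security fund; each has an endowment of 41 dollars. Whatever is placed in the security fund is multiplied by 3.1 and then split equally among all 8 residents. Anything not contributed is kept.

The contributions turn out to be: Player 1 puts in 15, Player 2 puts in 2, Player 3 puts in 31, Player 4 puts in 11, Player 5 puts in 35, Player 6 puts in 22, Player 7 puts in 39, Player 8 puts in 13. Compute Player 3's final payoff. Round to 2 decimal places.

Total contributed: 15 + 2 + 31 + 11 + 35 + 22 + 39 + 13 = 168.
Each receives 3.1 × 168 / 8 = 65.10 from the security fund.
Player 3 keeps 41 − 31 = 10, so Player 3's payoff is 10 + 65.10 = 75.10.

75.10 dollars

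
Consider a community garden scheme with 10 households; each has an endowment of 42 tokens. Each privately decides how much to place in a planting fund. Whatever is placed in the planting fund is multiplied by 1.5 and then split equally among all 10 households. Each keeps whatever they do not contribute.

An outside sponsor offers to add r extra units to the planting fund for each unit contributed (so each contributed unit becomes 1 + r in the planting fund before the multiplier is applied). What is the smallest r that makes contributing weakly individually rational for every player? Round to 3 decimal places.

With matching at rate r, one contributed unit becomes (1 + r) in the planting fund and returns 1.5 × (1 + r) / 10 to the contributor.
Setting this equal to 1: 1 + r = 10/1.5 = 6.6667.
So the minimum matching rate is r = 6.6667 − 1 = 5.667.

5.667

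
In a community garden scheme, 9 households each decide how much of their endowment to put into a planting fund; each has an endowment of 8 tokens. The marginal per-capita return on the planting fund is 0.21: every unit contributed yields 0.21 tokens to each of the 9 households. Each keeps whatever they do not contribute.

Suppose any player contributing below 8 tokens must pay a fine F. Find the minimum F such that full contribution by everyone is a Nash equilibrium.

Given the others contribute fully, the best deviation is to contribute 0 (any partial contribution still incurs the fine and gives up units whose private return 0.21 is below 1).
Deviating from 8 to 0 saves 8 tokens but forfeits the deviator's share of the drop in the planting fund: 0.21 × 8 = 1.68.
So the deviation gain is 8 − 1.68 = 6.32, and the fine must be at least 6.32 tokens to wipe it out.

6.32 tokens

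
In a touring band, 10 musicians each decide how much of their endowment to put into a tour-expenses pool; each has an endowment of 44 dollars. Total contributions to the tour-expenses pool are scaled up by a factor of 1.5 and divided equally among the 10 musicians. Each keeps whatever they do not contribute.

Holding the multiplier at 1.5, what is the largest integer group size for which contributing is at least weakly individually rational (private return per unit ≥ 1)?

Private return per unit is 1.5/(group size), which is ≥ 1 whenever the group size is ≤ 1.5.
The largest such integer is 1.

1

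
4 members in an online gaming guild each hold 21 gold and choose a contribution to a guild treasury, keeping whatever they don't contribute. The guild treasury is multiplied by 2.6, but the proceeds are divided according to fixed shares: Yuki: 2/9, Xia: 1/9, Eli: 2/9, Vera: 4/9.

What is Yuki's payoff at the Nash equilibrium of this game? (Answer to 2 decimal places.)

33.13 gold

Each unit j contributes comes back to j as 2.6 × (j's share), so j prefers to contribute only if that share exceeds 1/2.6 = 0.3846; otherwise keeping the unit dominates.
Only Vera (4/9) clears that bar, contributing 21; the remaining 3 contribute 0. Total contributed: 21.
Yuki keeps 21 and receives 2.6 × 21 × 2/9 = 12.13 from the guild treasury, for a payoff of 33.13.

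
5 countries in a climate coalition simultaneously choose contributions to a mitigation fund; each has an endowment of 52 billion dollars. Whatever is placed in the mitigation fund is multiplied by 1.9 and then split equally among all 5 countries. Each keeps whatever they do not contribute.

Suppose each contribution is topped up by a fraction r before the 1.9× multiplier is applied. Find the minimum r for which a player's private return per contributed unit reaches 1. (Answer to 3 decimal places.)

With matching at rate r, one contributed unit becomes (1 + r) in the mitigation fund and returns 1.9 × (1 + r) / 5 to the contributor.
Setting this equal to 1: 1 + r = 5/1.9 = 2.6316.
So the minimum matching rate is r = 2.6316 − 1 = 1.632.

1.632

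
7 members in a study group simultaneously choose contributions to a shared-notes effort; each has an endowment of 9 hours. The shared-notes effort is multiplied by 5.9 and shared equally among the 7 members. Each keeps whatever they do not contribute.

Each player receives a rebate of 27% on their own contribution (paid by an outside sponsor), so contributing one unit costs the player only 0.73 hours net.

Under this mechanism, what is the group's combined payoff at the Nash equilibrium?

388.71 hours

With the mechanism, a contributed unit returns (5.9/7) / 0.73 = 1.1546 per unit of net cost to the contributor — now above 1 — so contributing fully is weakly dominant for every player.
So the Nash equilibrium is full contribution by all 7; the group earns 7 × (9 × 0.27 + 5.9 × 9) = 388.71.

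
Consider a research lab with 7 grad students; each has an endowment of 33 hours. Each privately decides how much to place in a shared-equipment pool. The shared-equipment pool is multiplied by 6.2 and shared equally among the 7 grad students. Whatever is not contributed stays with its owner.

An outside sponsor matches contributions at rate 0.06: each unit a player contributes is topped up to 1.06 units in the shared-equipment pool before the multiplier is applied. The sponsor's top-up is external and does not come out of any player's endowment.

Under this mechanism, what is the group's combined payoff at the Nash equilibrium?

The effective private return is 6.2 × 1.06 / 7 = 0.9389, which is still under 1, so the mechanism doesn't change anyone's dominant strategy: zero contribution.
Everyone keeps their endowment and the group total is 7 × 33 = 231.

231.00 hours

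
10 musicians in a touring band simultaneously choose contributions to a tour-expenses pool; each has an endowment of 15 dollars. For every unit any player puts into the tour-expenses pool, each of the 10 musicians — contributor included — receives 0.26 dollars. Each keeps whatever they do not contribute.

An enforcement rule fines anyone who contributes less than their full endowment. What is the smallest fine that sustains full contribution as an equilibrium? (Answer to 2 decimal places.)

11.10 dollars

Given the others contribute fully, the best deviation is to contribute 0 (any partial contribution still incurs the fine and gives up units whose private return 0.26 is below 1).
Deviating from 15 to 0 saves 15 dollars but forfeits the deviator's share of the drop in the tour-expenses pool: 0.26 × 15 = 3.90.
So the deviation gain is 15 − 3.90 = 11.10, and the fine must be at least 11.10 dollars to wipe it out.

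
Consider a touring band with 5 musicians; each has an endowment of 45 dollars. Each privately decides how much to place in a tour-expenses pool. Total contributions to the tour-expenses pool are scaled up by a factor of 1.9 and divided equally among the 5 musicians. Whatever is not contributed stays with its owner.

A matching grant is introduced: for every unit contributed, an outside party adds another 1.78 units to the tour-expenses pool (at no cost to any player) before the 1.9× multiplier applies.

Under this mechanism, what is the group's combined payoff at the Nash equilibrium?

The effective private return per unit is now 1.9 × 2.78 / 5 = 1.0564 > 1, so every player's dominant strategy flips to full contribution.
At the Nash equilibrium everyone contributes 45. Group total payoff = 1.9 × 2.78 × 225 = 1188.45.

1188.45 dollars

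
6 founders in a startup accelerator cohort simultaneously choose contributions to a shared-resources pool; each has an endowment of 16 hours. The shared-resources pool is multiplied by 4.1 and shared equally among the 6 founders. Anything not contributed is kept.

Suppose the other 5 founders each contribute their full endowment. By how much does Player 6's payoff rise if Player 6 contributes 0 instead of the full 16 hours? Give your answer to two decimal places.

Switching from a contribution of 16 to 0 lets Player 6 keep an extra 16 hours, but lowers the shared-resources pool by 16, which costs Player 6 their own share of that drop: 4.1/6 × 16 = 10.93.
Net gain = 16 − 10.93 = 5.07. The private return per contributed unit (0.6833) is below 1, so free-riding is indeed the best response regardless of what the others do.

5.07 hours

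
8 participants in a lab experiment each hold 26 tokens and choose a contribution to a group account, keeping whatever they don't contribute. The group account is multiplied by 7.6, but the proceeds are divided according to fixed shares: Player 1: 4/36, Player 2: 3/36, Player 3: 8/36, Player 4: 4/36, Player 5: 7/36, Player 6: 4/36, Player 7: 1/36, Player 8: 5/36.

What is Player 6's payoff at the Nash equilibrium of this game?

91.87 tokens

A player with share s gets back 7.6·s per unit contributed, so full contribution is dominant for anyone with s > 1/7.6 = 0.1316 and zero contribution is dominant for anyone below.
The shares above 0.1316 belong to Player 3, Player 5 and Player 8, contributing 26 each; the remaining 5 contribute 0. Total contributed: 78.
Player 6 keeps 26 and receives 7.6 × 78 × 4/36 = 65.87 from the group account, for a payoff of 91.87.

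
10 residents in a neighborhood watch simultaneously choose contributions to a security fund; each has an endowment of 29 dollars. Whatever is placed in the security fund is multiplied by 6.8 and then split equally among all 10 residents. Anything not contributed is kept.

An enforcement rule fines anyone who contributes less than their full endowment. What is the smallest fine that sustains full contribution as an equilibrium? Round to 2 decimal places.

Given the others contribute fully, the best deviation is to contribute 0 (any partial contribution still incurs the fine and gives up units whose private return 0.6800 is below 1).
Deviating from 29 to 0 saves 29 dollars but forfeits the deviator's share of the drop in the security fund: 6.8/10 × 29 = 19.72.
So the deviation gain is 29 − 19.72 = 9.28, and the fine must be at least 9.28 dollars to wipe it out.

9.28 dollars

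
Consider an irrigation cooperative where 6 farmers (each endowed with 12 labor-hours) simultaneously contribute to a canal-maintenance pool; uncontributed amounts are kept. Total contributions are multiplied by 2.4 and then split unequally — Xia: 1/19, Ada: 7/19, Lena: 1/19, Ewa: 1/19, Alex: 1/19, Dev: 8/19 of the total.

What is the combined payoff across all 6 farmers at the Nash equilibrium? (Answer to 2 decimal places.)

Each unit j contributes comes back to j as 2.4 × (j's share), so j prefers to contribute only if that share exceeds 1/2.4 = 0.4167; otherwise keeping the unit dominates.
The only share above 0.4167 is Dev's 8/19, contributing 12; the remaining 5 contribute 0. Total contributed: 12.
The canal-maintenance pool pays out 2.4 × 12 = 28.80 in total (split across the unequal shares, but the aggregate is all that matters for the group sum).
The 5 free-riders keep 12 each, adding 60. Group total = 60 + 28.80 = 88.80.

88.80 labor-hours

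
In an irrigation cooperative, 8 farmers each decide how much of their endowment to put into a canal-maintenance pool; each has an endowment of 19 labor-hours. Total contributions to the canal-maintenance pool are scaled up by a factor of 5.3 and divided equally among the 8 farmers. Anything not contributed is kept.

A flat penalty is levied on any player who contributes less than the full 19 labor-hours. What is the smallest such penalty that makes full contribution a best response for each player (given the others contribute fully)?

Given the others contribute fully, the best deviation is to contribute 0 (any partial contribution still incurs the fine and gives up units whose private return 0.6625 is below 1).
Deviating from 19 to 0 saves 19 labor-hours but forfeits the deviator's share of the drop in the canal-maintenance pool: 5.3/8 × 19 = 12.59.
So the deviation gain is 19 − 12.59 = 6.41, and the fine must be at least 6.41 labor-hours to wipe it out.

6.41 labor-hours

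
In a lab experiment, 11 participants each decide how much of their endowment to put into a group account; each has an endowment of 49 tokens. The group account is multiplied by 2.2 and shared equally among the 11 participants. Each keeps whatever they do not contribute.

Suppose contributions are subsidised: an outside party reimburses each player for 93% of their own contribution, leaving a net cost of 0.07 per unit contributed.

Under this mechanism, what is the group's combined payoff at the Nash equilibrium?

1687.07 tokens

The effective private return per unit is now (2.2/11) / 0.07 = 2.8571 > 1, so every player's dominant strategy flips to full contribution.
So the Nash equilibrium is full contribution by all 11; the group earns 11 × (49 × 0.93 + 2.2 × 49) = 1687.07.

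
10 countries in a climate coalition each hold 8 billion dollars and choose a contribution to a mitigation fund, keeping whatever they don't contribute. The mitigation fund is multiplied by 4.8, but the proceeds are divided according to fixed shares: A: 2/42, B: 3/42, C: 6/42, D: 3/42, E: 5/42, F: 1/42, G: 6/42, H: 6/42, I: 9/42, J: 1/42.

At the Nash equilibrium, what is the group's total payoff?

110.40 billion dollars

Each unit j contributes comes back to j as 4.8 × (j's share), so j prefers to contribute only if that share exceeds 1/4.8 = 0.2083; otherwise keeping the unit dominates.
I alone (share 9/42) is above the threshold, contributing 8; the remaining 9 contribute 0. Total contributed: 8.
The mitigation fund pays out 4.8 × 8 = 38.40 in total (split across the unequal shares, but the aggregate is all that matters for the group sum).
The 9 free-riders keep 8 each, adding 72. Group total = 72 + 38.40 = 110.40.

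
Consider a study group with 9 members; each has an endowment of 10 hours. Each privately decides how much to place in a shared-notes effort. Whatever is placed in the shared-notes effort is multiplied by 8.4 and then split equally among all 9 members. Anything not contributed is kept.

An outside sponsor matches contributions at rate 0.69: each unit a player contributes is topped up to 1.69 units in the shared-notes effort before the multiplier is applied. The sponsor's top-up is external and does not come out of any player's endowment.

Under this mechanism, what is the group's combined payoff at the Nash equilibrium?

Under the mechanism each unit contributed yields 8.4 × 1.69 / 9 = 1.5773 back to its contributor per unit of net cost, which exceeds 1, making full contribution the dominant choice for everyone.
At the Nash equilibrium everyone contributes 10. Group total payoff = 8.4 × 1.69 × 90 = 1277.64.

1277.64 hours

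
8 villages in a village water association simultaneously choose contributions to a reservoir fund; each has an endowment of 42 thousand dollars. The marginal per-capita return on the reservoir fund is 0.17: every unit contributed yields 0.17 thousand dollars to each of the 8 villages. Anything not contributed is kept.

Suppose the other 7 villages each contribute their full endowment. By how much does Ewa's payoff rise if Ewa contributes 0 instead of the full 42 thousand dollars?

34.86 thousand dollars

Switching from a contribution of 42 to 0 lets Ewa keep an extra 42 thousand dollars, but lowers the reservoir fund by 42, which costs Ewa their own share of that drop: 0.17 × 42 = 7.14.
Net gain = 42 − 7.14 = 34.86. The private return per contributed unit (0.17) is below 1, so free-riding is indeed the best response regardless of what the others do.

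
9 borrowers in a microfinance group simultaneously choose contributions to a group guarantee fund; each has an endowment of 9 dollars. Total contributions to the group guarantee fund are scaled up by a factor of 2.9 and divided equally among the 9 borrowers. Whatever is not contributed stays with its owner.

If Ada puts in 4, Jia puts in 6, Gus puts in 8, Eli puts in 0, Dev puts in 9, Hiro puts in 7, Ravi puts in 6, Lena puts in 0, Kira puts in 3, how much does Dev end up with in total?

13.86 dollars

Total contributed: 4 + 6 + 8 + 0 + 9 + 7 + 6 + 0 + 3 = 43.
Each receives 2.9 × 43 / 9 = 13.86 from the group guarantee fund.
Dev keeps 9 − 9 = 0, so Dev's payoff is 0 + 13.86 = 13.86.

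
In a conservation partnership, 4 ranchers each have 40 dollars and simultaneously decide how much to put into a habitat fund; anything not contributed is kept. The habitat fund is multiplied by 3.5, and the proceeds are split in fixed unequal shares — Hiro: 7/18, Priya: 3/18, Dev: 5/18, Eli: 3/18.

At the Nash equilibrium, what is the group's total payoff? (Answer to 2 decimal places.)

A player with share s gets back 3.5·s per unit contributed, so full contribution is dominant for anyone with s > 1/3.5 = 0.2857 and zero contribution is dominant for anyone below.
Hiro alone (share 7/18) is above the threshold, contributing 40; the remaining 3 contribute 0. Total contributed: 40.
The habitat fund pays out 3.5 × 40 = 140.00 in total (split across the unequal shares, but the aggregate is all that matters for the group sum).
The 3 free-riders keep 40 each, adding 120. Group total = 120 + 140.00 = 260.00.

260.00 dollars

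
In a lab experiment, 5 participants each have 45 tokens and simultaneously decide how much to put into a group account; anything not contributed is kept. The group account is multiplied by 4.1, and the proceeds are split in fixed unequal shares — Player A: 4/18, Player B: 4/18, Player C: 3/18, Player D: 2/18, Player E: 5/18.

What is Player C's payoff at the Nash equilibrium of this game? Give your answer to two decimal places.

75.75 tokens

Player j's private return per contributed unit is 4.1 × (j's share). Contributing is weakly dominant for j when that share is at least 1/4.1 = 0.2439, and contributing 0 is dominant otherwise.
Only Player E (5/18) clears that bar, contributing 45; the remaining 4 contribute 0. Total contributed: 45.
Player C keeps 45 and receives 4.1 × 45 × 3/18 = 30.75 from the group account, for a payoff of 75.75.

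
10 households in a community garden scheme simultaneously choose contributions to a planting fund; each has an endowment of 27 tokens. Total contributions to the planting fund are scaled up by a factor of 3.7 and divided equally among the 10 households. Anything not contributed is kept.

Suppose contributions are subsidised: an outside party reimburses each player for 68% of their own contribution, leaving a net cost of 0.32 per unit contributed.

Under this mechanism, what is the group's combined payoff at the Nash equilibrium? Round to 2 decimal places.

Under the mechanism each unit contributed yields (3.7/10) / 0.32 = 1.1563 back to its contributor per unit of net cost, which exceeds 1, making full contribution the dominant choice for everyone.
At the Nash equilibrium everyone contributes 27. Group total payoff = 10 × (27 × 0.68 + 3.7 × 27) = 1182.60.

1182.60 tokens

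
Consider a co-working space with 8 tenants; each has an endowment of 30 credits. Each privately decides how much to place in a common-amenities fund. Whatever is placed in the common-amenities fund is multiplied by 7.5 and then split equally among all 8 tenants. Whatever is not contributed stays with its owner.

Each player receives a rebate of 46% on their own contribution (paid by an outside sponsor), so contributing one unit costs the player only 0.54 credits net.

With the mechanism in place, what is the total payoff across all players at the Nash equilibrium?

Under the mechanism each unit contributed yields (7.5/8) / 0.54 = 1.7361 back to its contributor per unit of net cost, which exceeds 1, making full contribution the dominant choice for everyone.
At the Nash equilibrium everyone contributes 30. Group total payoff = 8 × (30 × 0.46 + 7.5 × 30) = 1910.40.

1910.40 credits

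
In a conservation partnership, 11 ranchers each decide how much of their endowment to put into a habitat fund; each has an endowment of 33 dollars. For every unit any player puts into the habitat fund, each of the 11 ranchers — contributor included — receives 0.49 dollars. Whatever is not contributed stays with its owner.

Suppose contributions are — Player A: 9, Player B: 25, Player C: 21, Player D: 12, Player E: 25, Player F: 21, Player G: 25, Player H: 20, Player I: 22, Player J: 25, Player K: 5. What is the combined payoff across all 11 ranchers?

Total contributed: 9 + 25 + 21 + 12 + 25 + 21 + 25 + 20 + 22 + 25 + 5 = 210; total kept: 11 × 33 − 210 = 153.
The habitat fund pays out 0.49 × 11 × 210 = 1131.90 in aggregate.
Group total = 153 + 1131.90 = 1284.90.

1284.90 dollars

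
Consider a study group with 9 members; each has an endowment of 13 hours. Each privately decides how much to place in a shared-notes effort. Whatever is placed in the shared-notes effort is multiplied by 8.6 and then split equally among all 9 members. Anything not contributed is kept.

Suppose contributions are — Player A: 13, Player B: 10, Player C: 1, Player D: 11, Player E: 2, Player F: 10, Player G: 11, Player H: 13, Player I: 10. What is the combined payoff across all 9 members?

Total contributed: 13 + 10 + 1 + 11 + 2 + 10 + 11 + 13 + 10 = 81; total kept: 9 × 13 − 81 = 36.
The shared-notes effort pays out 8.6 × 81 = 696.60 in aggregate.
Group total = 36 + 696.60 = 732.60.

732.60 hours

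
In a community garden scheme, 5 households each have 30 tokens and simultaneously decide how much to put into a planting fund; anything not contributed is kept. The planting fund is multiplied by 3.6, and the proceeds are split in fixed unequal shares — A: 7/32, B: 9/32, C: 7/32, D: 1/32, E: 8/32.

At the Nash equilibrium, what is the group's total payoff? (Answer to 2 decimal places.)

A player with share s gets back 3.6·s per unit contributed, so full contribution is dominant for anyone with s > 1/3.6 = 0.2778 and zero contribution is dominant for anyone below.
Only B (9/32) clears that bar, contributing 30; the remaining 4 contribute 0. Total contributed: 30.
The planting fund pays out 3.6 × 30 = 108.00 in total (split across the unequal shares, but the aggregate is all that matters for the group sum).
The 4 free-riders keep 30 each, adding 120. Group total = 120 + 108.00 = 228.00.

228.00 tokens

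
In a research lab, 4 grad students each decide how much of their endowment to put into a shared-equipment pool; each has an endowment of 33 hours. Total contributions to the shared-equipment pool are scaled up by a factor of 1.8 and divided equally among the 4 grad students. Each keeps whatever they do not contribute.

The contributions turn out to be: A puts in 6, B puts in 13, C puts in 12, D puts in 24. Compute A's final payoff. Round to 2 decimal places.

Total contributed: 6 + 13 + 12 + 24 = 55.
Each receives 1.8 × 55 / 4 = 24.75 from the shared-equipment pool.
A keeps 33 − 6 = 27, so A's payoff is 27 + 24.75 = 51.75.

51.75 hours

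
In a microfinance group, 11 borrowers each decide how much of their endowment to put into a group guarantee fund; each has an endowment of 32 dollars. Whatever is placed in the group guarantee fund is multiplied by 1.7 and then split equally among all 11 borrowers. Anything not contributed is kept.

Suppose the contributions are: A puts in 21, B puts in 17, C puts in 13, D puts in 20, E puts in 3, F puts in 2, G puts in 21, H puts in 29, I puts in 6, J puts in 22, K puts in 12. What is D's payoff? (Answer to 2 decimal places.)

37.65 dollars

Total contributed: 21 + 17 + 13 + 20 + 3 + 2 + 21 + 29 + 6 + 22 + 12 = 166.
Each receives 1.7 × 166 / 11 = 25.65 from the group guarantee fund.
D keeps 32 − 20 = 12, so D's payoff is 12 + 25.65 = 37.65.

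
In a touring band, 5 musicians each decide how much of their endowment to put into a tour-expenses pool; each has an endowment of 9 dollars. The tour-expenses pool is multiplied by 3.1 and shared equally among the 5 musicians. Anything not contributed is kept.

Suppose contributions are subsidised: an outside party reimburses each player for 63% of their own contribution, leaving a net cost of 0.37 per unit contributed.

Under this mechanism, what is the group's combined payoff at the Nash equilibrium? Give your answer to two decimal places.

167.85 dollars

Under the mechanism each unit contributed yields (3.1/5) / 0.37 = 1.6757 back to its contributor per unit of net cost, which exceeds 1, making full contribution the dominant choice for everyone.
So the Nash equilibrium is full contribution by all 5; the group earns 5 × (9 × 0.63 + 3.1 × 9) = 167.85.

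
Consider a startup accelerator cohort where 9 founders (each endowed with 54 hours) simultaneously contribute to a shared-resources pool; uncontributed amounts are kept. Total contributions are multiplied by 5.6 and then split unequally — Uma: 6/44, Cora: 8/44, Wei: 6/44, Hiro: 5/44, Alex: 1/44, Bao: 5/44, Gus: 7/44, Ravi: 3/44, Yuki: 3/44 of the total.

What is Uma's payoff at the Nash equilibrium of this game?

A player with share s gets back 5.6·s per unit contributed, so full contribution is dominant for anyone with s > 1/5.6 = 0.1786 and zero contribution is dominant for anyone below.
The only share above 0.1786 is Cora's 8/44, contributing 54; the remaining 8 contribute 0. Total contributed: 54.
Uma keeps 54 and receives 5.6 × 54 × 6/44 = 41.24 from the shared-resources pool, for a payoff of 95.24.

95.24 hours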